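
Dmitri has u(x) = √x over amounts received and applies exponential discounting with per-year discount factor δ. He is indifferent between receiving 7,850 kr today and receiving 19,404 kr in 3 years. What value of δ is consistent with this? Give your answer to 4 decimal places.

Indifference means u(7850) = δ^3 · u(19404), so δ^3 = u(7850)/u(19404).
With u(x) = √x: δ^3 = √7850/√19404 = √(7850/19404) = 0.63605.
Taking the cube root: δ = 0.63605^(1/3) ≈ 0.8600.

δ ≈ 0.8600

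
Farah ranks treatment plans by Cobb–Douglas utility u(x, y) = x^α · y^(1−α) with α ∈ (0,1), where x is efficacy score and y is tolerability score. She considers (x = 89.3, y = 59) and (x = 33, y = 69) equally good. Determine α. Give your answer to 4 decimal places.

α ≈ 0.1359

Indifference: 89.3^α · 59^(1−α) = 33^α · 69^(1−α).
(89.3/33)^α = (69/59)^(1−α); take logs: α·ln(89.3/33) = (1−α)·ln(69/59), i.e. α·0.9954939 = (1−α)·0.1565691.
With A = 0.9954939 and B = 0.1565691: α·A = (1−α)·B, so α = B/(A+B) = 0.1565691/1.1520630 ≈ 0.1359.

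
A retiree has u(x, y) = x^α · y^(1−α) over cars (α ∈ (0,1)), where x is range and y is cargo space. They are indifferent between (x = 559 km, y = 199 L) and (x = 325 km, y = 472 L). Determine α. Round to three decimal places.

α ≈ 0.614

Indifference: 559^α · 199^(1−α) = 325^α · 472^(1−α).
Taking logs: α·ln 559 + (1−α)·ln 199 = α·ln 325 + (1−α)·ln 472, i.e. α·0.542324 = (1−α)·0.863674.
So α/(1−α) = (0.863674)/(0.542324) = 1.592542, and α = 1.592542/2.592542 ≈ 0.614.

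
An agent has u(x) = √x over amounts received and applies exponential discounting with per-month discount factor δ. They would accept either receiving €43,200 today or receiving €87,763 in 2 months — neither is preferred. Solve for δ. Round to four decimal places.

δ ≈ 0.8376

Equating discounted utilities: u(43200) = δ^2·u(87763) ⇒ δ^2 = u(43200)/u(87763).
With u(x) = √x: δ^2 = √43200/√87763 = √(43200/87763) = 0.70159.
Taking the square root: δ = 0.70159^(1/2) ≈ 0.8376.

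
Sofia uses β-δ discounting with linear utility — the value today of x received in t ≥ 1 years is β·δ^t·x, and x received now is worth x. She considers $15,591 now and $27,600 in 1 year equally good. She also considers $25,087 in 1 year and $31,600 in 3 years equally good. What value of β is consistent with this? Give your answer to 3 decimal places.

The second indifference involves only future payoffs, so β cancels: β·δ^1·25087 = β·δ^3·31600, giving δ^2 = 25087/31600 = 0.79389, so δ = 0.89101.
The first indifference: 15591 = β·δ·27600, so β = 15591/(δ·27600) = 15591/(0.89101·27600) ≈ 0.634.

β ≈ 0.634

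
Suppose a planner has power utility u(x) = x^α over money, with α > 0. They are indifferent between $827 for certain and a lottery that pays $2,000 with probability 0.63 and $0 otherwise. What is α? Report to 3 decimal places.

α ≈ 0.523

EU(lottery) = 0.63·2000^α + 0.37·0 = 0.63·2000^α.
Indifference: 827^α = 0.63·2000^α, so (827/2000)^α = 0.63.
α = ln(0.63) / ln(827/2000) = -0.462035/-0.883098 ≈ 0.523.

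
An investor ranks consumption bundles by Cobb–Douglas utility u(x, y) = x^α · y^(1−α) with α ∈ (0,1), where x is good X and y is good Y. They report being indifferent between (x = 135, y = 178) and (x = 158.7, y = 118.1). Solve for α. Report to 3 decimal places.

Set the two utilities equal: 135^α·178^(1−α) = 158.7^α·118.1^(1−α).
(135/158.7)^α = (118.1/178)^(1−α); take logs: α·ln(135/158.7) = (1−α)·ln(118.1/178), i.e. α·-0.161741 = (1−α)·-0.410252.
With A = -0.161741 and B = -0.410252: α·A = (1−α)·B, so α = B/(A+B) = -0.410252/-0.571993 ≈ 0.717.

α ≈ 0.717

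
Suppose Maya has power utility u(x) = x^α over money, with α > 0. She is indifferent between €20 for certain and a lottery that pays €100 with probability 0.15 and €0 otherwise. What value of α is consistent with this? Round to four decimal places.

Since u(0) = 0, the lottery's EU is 0.15·100^α.
Equating: 20^α = 0.15·100^α, i.e. 0.2000^α = 0.15.
Take logs: α = ln 0.15 / ln(20/100) ≈ 1.178747.

α ≈ 1.1787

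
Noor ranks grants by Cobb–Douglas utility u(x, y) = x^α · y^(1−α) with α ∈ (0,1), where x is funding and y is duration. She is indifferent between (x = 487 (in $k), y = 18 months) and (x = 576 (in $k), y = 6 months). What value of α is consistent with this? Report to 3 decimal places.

α ≈ 0.867

The Cobb–Douglas utilities coincide, so 487^α·18^(1−α) = 576^α·6^(1−α).
(487/576)^α = (6/18)^(1−α); take logs: α·ln(487/576) = (1−α)·ln(6/18), i.e. α·-0.167844 = (1−α)·-1.098612.
With A = -0.167844 and B = -1.098612: α·A = (1−α)·B, so α = B/(A+B) = -1.098612/-1.266456 ≈ 0.867.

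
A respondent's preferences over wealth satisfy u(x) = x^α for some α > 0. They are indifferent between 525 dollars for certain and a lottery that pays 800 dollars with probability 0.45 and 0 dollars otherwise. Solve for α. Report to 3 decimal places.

EU(lottery) = 0.45·800^α + 0.55·0 = 0.45·800^α.
Setting u(525) equal to that: 525^α = 0.45·800^α ⇒ (525/800)^α = 0.45.
α = ln(0.45) / ln(525/800) = -0.798508/-0.421213 ≈ 1.896.

α ≈ 1.896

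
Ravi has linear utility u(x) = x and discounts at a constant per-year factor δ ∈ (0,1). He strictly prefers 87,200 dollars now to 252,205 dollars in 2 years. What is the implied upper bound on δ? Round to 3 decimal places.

Comparing present values: 87200 > δ^2·252205.
Hence δ^2 < 87200/252205 = 0.34575, and x ↦ x^(1/2) is increasing on (0,∞).
δ < 0.34575^(1/2) = 0.588.

δ < 0.588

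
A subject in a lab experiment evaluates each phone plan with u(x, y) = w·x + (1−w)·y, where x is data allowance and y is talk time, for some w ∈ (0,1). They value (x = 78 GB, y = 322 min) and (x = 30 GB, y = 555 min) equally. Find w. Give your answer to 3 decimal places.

Equating utilities: w·78 + (1−w)·322 = w·30 + (1−w)·555.
Rearranging, 48·w − 233·(1−w) = 0.
Hence w = 233/(48+233) = 233/281 = 0.829.

w = 0.829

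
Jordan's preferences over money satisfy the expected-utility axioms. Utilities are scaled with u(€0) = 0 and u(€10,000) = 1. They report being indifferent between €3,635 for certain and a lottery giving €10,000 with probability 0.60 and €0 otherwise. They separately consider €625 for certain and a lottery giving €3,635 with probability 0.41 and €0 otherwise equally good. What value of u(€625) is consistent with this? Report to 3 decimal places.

0.246

The first gamble pins u(€3,635): it must equal 0.60·1 + 0.40·0 = 0.60.
The second indifference gives u(€625) = 0.41·u(€3,635) + 0.59·u(€0) = 0.41·0.60 + 0.59·0.00 = 0.2460.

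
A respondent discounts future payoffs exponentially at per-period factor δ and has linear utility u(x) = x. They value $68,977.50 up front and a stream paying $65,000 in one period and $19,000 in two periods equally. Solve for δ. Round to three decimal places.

δ ≈ 0.850

The stream is worth 65000δ + 19000δ² today, so 65000δ + 19000δ² = 68977.50.
So 19000δ² + 65000δ − 68977.50 = 0.
By the quadratic formula (taking the positive root), δ = (−65000 + √9467290000.00) / 38000 ≈ 0.850.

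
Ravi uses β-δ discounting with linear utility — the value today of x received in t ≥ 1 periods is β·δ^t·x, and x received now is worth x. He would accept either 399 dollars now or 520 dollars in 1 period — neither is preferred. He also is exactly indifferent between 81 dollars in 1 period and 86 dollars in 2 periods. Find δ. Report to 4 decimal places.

The second indifference involves only future payoffs, so β cancels: β·δ^1·81 = β·δ^2·86, giving δ = 81/86 = 0.94186.

δ ≈ 0.9419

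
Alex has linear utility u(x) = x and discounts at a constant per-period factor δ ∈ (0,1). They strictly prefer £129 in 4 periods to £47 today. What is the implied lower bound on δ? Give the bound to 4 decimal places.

δ > 0.7769

Comparing present values: 47 < δ^4·129.
Hence δ^4 > 47/129 = 0.36434, and x ↦ x^(1/4) is increasing on (0,∞).
δ > (47/129)^(1/4) ≈ 0.7769.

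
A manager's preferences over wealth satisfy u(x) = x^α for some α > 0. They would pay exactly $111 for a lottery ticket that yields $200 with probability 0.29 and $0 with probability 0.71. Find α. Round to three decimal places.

α ≈ 2.102

Since u(0) = 0, the lottery's EU is 0.29·200^α.
Indifference: 111^α = 0.29·200^α, so (111/200)^α = 0.29.
Taking logs: α·ln(111/200) = ln(0.29), so α = -1.237874 / -0.588787 ≈ 2.102.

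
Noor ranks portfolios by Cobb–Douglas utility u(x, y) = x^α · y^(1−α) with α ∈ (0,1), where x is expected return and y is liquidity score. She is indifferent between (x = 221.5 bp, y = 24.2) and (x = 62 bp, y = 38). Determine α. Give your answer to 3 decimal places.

α ≈ 0.262

Set the two utilities equal: 221.5^α·24.2^(1−α) = 62^α·38^(1−α).
Rearrange to (221.5/62)^α = (38/24.2)^(1−α) and take logs: α·1.273288 = (1−α)·0.451234.
Thus α·(1.724522) = 0.451234, so α = 0.451234/1.724522 ≈ 0.262.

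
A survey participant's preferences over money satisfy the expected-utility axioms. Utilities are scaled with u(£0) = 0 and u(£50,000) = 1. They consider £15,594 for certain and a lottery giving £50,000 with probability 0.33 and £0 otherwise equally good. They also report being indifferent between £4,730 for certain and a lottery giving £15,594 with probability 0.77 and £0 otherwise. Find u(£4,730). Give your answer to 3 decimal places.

The first gamble pins u(£15,594): it must equal 0.33·1 + 0.67·0 = 0.33.
The second indifference gives u(£4,730) = 0.77·u(£15,594) + 0.23·u(£0) = 0.77·0.33 + 0.23·0.00 = 0.2541.

0.254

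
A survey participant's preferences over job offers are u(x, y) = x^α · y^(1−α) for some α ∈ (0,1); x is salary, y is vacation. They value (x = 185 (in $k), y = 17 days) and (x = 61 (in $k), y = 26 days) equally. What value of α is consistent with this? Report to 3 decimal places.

The Cobb–Douglas utilities coincide, so 185^α·17^(1−α) = 61^α·26^(1−α).
Rearrange to (185/61)^α = (26/17)^(1−α) and take logs: α·1.109482 = (1−α)·0.424883.
With A = 1.109482 and B = 0.424883: α·A = (1−α)·B, so α = B/(A+B) = 0.424883/1.534365 ≈ 0.277.

α ≈ 0.277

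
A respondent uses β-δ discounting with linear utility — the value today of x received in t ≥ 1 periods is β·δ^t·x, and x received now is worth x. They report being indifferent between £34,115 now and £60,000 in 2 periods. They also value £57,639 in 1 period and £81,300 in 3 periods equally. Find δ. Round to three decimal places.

The second indifference involves only future payoffs, so β cancels: β·δ^1·57639 = β·δ^3·81300, giving δ^2 = 57639/81300 = 0.70897, so δ = 0.84200.

δ ≈ 0.842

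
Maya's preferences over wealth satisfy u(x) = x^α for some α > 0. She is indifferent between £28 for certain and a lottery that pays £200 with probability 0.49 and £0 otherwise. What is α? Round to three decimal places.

α ≈ 0.363

Since u(0) = 0, the lottery's EU is 0.49·200^α.
Equating: 28^α = 0.49·200^α, i.e. 0.1400^α = 0.49.
Take logs: α = ln 0.49 / ln(28/200) ≈ 0.36282.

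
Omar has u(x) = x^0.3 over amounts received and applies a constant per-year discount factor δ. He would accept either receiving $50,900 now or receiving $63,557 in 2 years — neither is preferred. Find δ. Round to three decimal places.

δ ≈ 0.967

Indifference means u(50900) = δ^2 · u(63557), so δ^2 = u(50900)/u(63557).
With u(x) = x^0.3: δ^2 = 50900^0.3/63557^0.3 = (50900/63557)^0.3 = 0.93555.
Hence δ = (0.93555)^(1/2) = 0.96724.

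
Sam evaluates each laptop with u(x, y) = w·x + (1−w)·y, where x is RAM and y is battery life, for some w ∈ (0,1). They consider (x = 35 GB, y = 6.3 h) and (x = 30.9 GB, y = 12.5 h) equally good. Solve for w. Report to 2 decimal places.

w = 0.60

u(35,6.3) = u(30.9,12.5) means w·35 + (1−w)·6.3 = w·30.9 + (1−w)·12.5.
w·(35−30.9) = (1−w)·(12.5−6.3), i.e. w·4.1 = (1−w)·6.2.
So w/(1−w) = 6.2/4.1 = 1.5122, giving w = 6.2/(4.1+6.2) = 0.60.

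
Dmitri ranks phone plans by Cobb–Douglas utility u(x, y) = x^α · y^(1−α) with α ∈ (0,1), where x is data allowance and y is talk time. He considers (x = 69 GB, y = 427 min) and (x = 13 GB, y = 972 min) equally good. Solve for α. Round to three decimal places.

Set the two utilities equal: 69^α·427^(1−α) = 13^α·972^(1−α).
Rearrange to (69/13)^α = (972/427)^(1−α) and take logs: α·1.669157 = (1−α)·0.822572.
So α/(1−α) = (0.822572)/(1.669157) = 0.492807, and α = 0.492807/1.492807 ≈ 0.330.

α ≈ 0.330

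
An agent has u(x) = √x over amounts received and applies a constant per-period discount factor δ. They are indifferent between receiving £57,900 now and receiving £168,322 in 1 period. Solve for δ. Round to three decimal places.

The payoff in 1 period is discounted by δ, so u(57900) = δ·u(168322) and δ = u(57900)/u(168322).
With u(x) = √x: δ = √57900/√168322 = √(57900/168322) = 0.58650.

δ ≈ 0.587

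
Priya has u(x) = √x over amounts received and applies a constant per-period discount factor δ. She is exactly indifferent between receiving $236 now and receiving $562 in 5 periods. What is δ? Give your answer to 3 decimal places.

Indifference means u(236) = δ^5 · u(562), so δ^5 = u(236)/u(562).
With u(x) = √x: δ^5 = √236/√562 = √(236/562) = 0.64802.
Taking the 5th root: δ = 0.64802^(1/5) ≈ 0.917.

δ ≈ 0.917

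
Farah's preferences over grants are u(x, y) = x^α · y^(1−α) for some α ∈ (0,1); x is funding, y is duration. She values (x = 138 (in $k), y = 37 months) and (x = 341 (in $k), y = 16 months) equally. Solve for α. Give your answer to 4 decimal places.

The Cobb–Douglas utilities coincide, so 138^α·37^(1−α) = 341^α·16^(1−α).
Rearrange to (138/341)^α = (16/37)^(1−α) and take logs: α·-0.9046288 = (1−α)·-0.8383292.
Thus α·(-1.7429580) = -0.8383292, so α = -0.8383292/-1.7429580 ≈ 0.4810.

α ≈ 0.4810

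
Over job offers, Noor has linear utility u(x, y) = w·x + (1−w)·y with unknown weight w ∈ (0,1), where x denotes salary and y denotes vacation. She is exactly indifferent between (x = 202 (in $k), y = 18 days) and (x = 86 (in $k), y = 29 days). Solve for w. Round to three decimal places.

Indifference: w·202 + (1−w)·18 = w·86 + (1−w)·29.
Rearranging, 116·w − 11·(1−w) = 0.
Hence w = 11/(116+11) = 11/127 = 0.087.

w = 0.087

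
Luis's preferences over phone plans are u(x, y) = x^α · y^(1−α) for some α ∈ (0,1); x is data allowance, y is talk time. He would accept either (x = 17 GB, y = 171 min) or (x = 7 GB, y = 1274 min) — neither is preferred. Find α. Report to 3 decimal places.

α ≈ 0.694

Set the two utilities equal: 17^α·171^(1−α) = 7^α·1274^(1−α).
Rearrange to (17/7)^α = (1274/171)^(1−α) and take logs: α·0.887303 = (1−α)·2.008253.
Thus α·(2.895556) = 2.008253, so α = 2.008253/2.895556 ≈ 0.694.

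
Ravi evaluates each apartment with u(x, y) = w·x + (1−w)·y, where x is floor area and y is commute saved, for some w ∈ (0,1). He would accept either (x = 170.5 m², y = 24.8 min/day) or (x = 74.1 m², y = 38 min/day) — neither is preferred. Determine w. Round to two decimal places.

w = 0.12

Equating utilities: w·170.5 + (1−w)·24.8 = w·74.1 + (1−w)·38.
w·(170.5−74.1) = (1−w)·(38−24.8), i.e. w·96.4 = (1−w)·13.2.
Hence w = 13.2/(96.4+13.2) = 13.2/109.6 = 0.12.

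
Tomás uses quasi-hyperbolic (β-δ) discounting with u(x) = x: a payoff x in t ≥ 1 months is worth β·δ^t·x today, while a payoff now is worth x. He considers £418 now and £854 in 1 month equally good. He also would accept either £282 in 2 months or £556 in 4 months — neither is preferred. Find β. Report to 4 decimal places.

From the later pair, β·δ^2·282 = β·δ^4·556; dividing through, δ^2 = 282/556 = 0.50719, so δ = 0.71218.
Substituting δ into 418 = β·δ·854: β = 418/(608.198) ≈ 0.6873.

β ≈ 0.6873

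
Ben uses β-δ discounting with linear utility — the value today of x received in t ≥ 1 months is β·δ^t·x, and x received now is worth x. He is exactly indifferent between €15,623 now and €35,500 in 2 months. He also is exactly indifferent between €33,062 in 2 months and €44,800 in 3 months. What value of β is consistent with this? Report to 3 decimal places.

β ≈ 0.808

From the later pair, β·δ^2·33062 = β·δ^3·44800; dividing through, δ = 33062/44800 = 0.73799.
Substituting δ into 15623 = β·δ^2·35500: β = 15623/(19334.394) ≈ 0.808.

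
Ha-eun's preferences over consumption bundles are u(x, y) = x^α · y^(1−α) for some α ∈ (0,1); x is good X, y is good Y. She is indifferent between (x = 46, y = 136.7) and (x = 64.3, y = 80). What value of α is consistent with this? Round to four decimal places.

α ≈ 0.6153

Set the two utilities equal: 46^α·136.7^(1−α) = 64.3^α·80^(1−α).
Rearrange to (46/64.3)^α = (80/136.7)^(1−α) and take logs: α·-0.3349182 = (1−α)·-0.5357621.
With A = -0.3349182 and B = -0.5357621: α·A = (1−α)·B, so α = B/(A+B) = -0.5357621/-0.8706803 ≈ 0.6153.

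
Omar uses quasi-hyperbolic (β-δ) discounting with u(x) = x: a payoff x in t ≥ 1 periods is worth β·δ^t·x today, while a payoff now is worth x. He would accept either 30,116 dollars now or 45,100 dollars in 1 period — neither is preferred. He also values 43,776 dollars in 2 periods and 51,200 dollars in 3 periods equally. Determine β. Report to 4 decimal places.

The second indifference involves only future payoffs, so β cancels: β·δ^2·43776 = β·δ^3·51200, giving δ = 43776/51200 = 0.85500.
The first indifference: 30116 = β·δ·45100, so β = 30116/(δ·45100) = 30116/(0.85500·45100) ≈ 0.7810.

β ≈ 0.7810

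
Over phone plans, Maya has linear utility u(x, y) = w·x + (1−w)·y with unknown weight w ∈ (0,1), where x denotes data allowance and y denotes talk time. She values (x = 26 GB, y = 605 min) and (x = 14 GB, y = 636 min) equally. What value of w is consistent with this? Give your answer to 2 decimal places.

w = 0.72

u(26,605) = u(14,636) means w·26 + (1−w)·605 = w·14 + (1−w)·636.
Rearranging, 12·w − 31·(1−w) = 0.
The marginal rate of substitution is 31/12, so w = 31/(12+31) = 0.72.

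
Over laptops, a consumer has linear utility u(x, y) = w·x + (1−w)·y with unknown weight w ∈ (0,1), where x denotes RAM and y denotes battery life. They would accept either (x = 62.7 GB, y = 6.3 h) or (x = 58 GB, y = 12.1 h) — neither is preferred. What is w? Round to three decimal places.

w = 0.552

Indifference: w·62.7 + (1−w)·6.3 = w·58 + (1−w)·12.1.
Rearranging, 4.7·w − 5.8·(1−w) = 0.
So w/(1−w) = 5.8/4.7 = 1.2340, giving w = 5.8/(4.7+5.8) = 0.552.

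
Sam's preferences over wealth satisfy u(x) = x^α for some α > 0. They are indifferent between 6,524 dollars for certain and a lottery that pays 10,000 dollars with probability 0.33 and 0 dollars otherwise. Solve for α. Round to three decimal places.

α ≈ 2.596

Since u(0) = 0, the lottery's EU is 0.33·10000^α.
Equating: 6524^α = 0.33·10000^α, i.e. 0.6524^α = 0.33.
α = ln(0.33) / ln(6524/10000) = -1.108663/-0.427097 ≈ 2.596.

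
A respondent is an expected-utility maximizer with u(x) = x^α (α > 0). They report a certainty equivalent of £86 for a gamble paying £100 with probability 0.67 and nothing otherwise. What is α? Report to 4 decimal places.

The lottery's expected utility is 0.67·u(100) + 0.33·u(0) = 0.67·100^α (since u(0) = 0 for α > 0).
Equating: 86^α = 0.67·100^α, i.e. 0.8600^α = 0.67.
Taking logs: α·ln(86/100) = ln(0.67), so α = -0.4004776 / -0.1508229 ≈ 2.6553.

α ≈ 2.6553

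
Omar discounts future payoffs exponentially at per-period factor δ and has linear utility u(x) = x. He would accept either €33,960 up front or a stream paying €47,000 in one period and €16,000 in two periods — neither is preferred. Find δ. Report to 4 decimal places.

The stream is worth 47000δ + 16000δ² today, so 47000δ + 16000δ² = 33960.
So 16000δ² + 47000δ − 33960 = 0.
The positive root is δ = [−47000 + √(47000² + 4·16000·33960)] / (2·16000) = (−47000 + 66200.000)/32000 ≈ 0.6000.

δ ≈ 0.6000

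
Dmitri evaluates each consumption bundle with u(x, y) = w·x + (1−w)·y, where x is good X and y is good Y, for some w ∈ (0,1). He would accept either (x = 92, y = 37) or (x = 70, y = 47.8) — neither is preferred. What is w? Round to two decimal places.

w = 0.33

Indifference: w·92 + (1−w)·37 = w·70 + (1−w)·47.8.
Rearranging, 22·w − 10.8·(1−w) = 0.
Hence w = 10.8/(22+10.8) = 10.8/32.8 = 0.33.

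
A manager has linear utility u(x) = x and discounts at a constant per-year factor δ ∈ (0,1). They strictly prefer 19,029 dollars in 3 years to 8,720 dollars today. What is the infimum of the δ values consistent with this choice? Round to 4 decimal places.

δ > 0.7710

Comparing present values: 8720 < δ^3·19029.
So δ^3 > 8720/19029 = 0.45825; taking the cube root of both positive sides preserves the inequality.
δ > (8720/19029)^(1/3) ≈ 0.7710.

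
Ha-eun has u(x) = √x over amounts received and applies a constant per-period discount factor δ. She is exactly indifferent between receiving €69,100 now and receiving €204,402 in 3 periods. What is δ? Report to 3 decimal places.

Indifference means u(69100) = δ^3 · u(204402), so δ^3 = u(69100)/u(204402).
With u(x) = √x: δ^3 = √69100/√204402 = √(69100/204402) = 0.58143.
Taking the cube root: δ = 0.58143^(1/3) ≈ 0.835.

δ ≈ 0.835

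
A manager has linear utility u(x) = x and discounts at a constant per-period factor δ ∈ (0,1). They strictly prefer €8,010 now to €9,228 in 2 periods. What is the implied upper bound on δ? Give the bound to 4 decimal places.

δ < 0.9317

The preference means 8010 > δ^2·9228.
Dividing by 9228: δ^2 < 0.86801. Both sides are positive, so the square root keeps the direction.
δ < (8010/9228)^(1/2) ≈ 0.9317.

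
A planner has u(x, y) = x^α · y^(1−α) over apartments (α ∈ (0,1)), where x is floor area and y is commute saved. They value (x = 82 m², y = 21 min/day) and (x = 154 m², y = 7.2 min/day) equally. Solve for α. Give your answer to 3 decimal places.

Indifference: 82^α · 21^(1−α) = 154^α · 7.2^(1−α).
Rearrange to (82/154)^α = (7.2/21)^(1−α) and take logs: α·-0.630233 = (1−α)·-1.070441.
So α/(1−α) = (-1.070441)/(-0.630233) = 1.698485, and α = 1.698485/2.698485 ≈ 0.629.

α ≈ 0.629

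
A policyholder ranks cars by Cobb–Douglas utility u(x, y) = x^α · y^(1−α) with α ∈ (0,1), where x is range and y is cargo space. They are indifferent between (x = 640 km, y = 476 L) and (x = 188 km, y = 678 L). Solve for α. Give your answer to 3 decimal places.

Set the two utilities equal: 640^α·476^(1−α) = 188^α·678^(1−α).
Rearrange to (640/188)^α = (678/476)^(1−α) and take logs: α·1.225026 = (1−α)·0.353729.
So α/(1−α) = (0.353729)/(1.225026) = 0.288752, and α = 0.288752/1.288752 ≈ 0.224.

α ≈ 0.224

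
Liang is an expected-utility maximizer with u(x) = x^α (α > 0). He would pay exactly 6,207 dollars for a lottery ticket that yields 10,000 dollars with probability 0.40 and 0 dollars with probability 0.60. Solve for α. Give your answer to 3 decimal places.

α ≈ 1.921

The lottery's expected utility is 0.40·u(10000) + 0.60·u(0) = 0.40·10000^α (since u(0) = 0 for α > 0).
Equating: 6207^α = 0.40·10000^α, i.e. 0.6207^α = 0.40.
α = ln(0.40) / ln(6207/10000) = -0.916291/-0.476907 ≈ 1.921.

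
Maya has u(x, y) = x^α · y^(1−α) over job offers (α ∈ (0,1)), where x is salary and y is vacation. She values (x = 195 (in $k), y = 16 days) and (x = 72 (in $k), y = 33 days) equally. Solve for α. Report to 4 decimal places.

α ≈ 0.4208

The Cobb–Douglas utilities coincide, so 195^α·16^(1−α) = 72^α·33^(1−α).
Taking logs: α·ln 195 + (1−α)·ln 16 = α·ln 72 + (1−α)·ln 33, i.e. α·0.9963334 = (1−α)·0.7239188.
So α/(1−α) = (0.7239188)/(0.9963334) = 0.7265829, and α = 0.7265829/1.7265829 ≈ 0.4208.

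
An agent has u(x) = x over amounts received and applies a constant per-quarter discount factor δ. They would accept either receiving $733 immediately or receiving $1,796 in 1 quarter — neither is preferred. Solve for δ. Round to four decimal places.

Indifference means u(733) = δ · u(1796), so δ = u(733)/u(1796).
With u(x) = x: δ = 733/1796 = 0.40813.

δ ≈ 0.4081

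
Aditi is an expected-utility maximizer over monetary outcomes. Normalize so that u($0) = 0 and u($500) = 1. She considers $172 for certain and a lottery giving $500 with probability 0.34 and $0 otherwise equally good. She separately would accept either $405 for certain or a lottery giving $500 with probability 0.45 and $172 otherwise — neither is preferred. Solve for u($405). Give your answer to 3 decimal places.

0.637

The first gamble pins u($172): it must equal 0.34·1 + 0.66·0 = 0.34.
Then u($405) = 0.45·u($500) + 0.55·u($172) = 0.45·1.00 + 0.55·0.34 = 0.6370.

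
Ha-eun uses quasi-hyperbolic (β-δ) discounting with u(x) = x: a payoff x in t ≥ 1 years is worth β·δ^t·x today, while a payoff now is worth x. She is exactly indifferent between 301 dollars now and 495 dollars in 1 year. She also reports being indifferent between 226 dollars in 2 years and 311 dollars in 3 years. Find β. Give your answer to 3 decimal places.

β ≈ 0.837

The second indifference involves only future payoffs, so β cancels: β·δ^2·226 = β·δ^3·311, giving δ = 226/311 = 0.72669.
Now use the now-vs-future pair: 301 = β·δ·495 gives β = 301/(0.72669·495) ≈ 0.837.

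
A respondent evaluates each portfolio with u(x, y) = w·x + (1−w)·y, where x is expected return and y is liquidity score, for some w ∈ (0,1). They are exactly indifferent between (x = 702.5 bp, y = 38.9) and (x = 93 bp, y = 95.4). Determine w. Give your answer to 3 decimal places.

w = 0.085

u(702.5,38.9) = u(93,95.4) means w·702.5 + (1−w)·38.9 = w·93 + (1−w)·95.4.
w·(702.5−93) = (1−w)·(95.4−38.9), i.e. w·609.5 = (1−w)·56.5.
So w/(1−w) = 56.5/609.5 = 0.0927, giving w = 56.5/(609.5+56.5) = 0.085.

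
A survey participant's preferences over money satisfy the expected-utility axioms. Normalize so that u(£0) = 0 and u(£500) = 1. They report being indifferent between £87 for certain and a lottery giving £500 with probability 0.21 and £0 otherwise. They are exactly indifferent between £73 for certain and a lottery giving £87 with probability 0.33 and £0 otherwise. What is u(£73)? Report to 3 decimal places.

0.069

From the first indifference, u(£87) = 0.21·u(£500) + 0.79·u(£0) = 0.21·1 + 0.79·0 = 0.21.
Chaining: u(£73) = 0.33·0.21 + 0.67·0.00 = 0.0693.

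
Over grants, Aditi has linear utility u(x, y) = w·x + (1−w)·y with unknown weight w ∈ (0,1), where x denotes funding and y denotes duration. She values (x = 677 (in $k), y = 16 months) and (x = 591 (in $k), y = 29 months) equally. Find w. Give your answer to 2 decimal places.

u(677,16) = u(591,29) means w·677 + (1−w)·16 = w·591 + (1−w)·29.
Rearranging, 86·w − 13·(1−w) = 0.
So w/(1−w) = 13/86 = 0.1512, giving w = 13/(86+13) = 0.13.

w = 0.13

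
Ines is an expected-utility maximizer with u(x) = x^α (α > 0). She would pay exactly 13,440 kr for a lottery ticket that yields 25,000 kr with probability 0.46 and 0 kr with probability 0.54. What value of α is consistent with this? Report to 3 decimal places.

α ≈ 1.251

Since u(0) = 0, the lottery's EU is 0.46·25000^α.
Indifference: 13440^α = 0.46·25000^α, so (13440/25000)^α = 0.46.
α = ln(0.46) / ln(13440/25000) = -0.776529/-0.620640 ≈ 1.251.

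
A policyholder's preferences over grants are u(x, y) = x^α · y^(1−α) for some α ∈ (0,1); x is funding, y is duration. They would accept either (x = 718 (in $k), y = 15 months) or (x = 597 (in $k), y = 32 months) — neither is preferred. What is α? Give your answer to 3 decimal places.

α ≈ 0.804

The Cobb–Douglas utilities coincide, so 718^α·15^(1−α) = 597^α·32^(1−α).
Rearrange to (718/597)^α = (32/15)^(1−α) and take logs: α·0.184552 = (1−α)·0.757686.
So α/(1−α) = (0.757686)/(0.184552) = 4.105542, and α = 4.105542/5.105542 ≈ 0.804.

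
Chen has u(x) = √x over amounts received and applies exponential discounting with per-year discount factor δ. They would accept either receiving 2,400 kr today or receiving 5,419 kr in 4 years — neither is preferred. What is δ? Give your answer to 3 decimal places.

δ ≈ 0.903

Indifference means u(2400) = δ^4 · u(5419), so δ^4 = u(2400)/u(5419).
Since u(x) = √x, δ^4 = √(2400/5419) = 0.66550.
So δ = 0.66550^(1/4) ≈ 0.903.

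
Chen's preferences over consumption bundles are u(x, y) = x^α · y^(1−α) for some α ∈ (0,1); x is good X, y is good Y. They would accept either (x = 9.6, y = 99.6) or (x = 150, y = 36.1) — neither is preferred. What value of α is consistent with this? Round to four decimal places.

α ≈ 0.2696

Set the two utilities equal: 9.6^α·99.6^(1−α) = 150^α·36.1^(1−α).
Taking logs: α·ln 9.6 + (1−α)·ln 99.6 = α·ln 150 + (1−α)·ln 36.1, i.e. α·-2.7488722 = (1−α)·-1.0148693.
With A = -2.7488722 and B = -1.0148693: α·A = (1−α)·B, so α = B/(A+B) = -1.0148693/-3.7637415 ≈ 0.2696.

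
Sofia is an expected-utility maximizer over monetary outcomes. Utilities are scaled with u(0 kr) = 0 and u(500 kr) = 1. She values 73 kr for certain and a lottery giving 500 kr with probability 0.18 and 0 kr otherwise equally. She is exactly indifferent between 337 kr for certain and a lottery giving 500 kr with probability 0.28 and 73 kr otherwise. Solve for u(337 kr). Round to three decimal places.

The first gamble pins u(73 kr): it must equal 0.18·1 + 0.82·0 = 0.18.
Chaining: u(337 kr) = 0.28·1.00 + 0.72·0.18 = 0.4096.

0.410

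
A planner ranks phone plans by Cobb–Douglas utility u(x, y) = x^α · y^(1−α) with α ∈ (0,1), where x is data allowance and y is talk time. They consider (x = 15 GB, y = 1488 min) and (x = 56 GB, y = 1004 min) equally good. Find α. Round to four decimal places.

α ≈ 0.2300

Set the two utilities equal: 15^α·1488^(1−α) = 56^α·1004^(1−α).
Taking logs: α·ln 15 + (1−α)·ln 1488 = α·ln 56 + (1−α)·ln 1004, i.e. α·-1.3173015 = (1−α)·-0.3934409.
Thus α·(-1.7107424) = -0.3934409, so α = -0.3934409/-1.7107424 ≈ 0.2300.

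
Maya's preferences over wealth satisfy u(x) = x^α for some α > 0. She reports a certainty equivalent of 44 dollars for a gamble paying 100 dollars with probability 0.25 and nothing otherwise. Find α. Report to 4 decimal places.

α ≈ 1.6886

EU(lottery) = 0.25·100^α + 0.75·0 = 0.25·100^α.
Equating: 44^α = 0.25·100^α, i.e. 0.4400^α = 0.25.
Taking logs: α·ln(44/100) = ln(0.25), so α = -1.3862944 / -0.8209806 ≈ 1.6886.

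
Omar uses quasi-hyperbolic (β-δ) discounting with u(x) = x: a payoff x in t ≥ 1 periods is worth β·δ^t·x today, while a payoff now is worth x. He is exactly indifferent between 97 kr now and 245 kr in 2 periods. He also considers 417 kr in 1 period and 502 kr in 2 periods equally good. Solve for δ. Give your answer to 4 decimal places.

δ ≈ 0.8307

Both payoffs in the second observation are in the future, so β drops out: δ^1·417 = δ^2·502 ⇒ δ = 417/502 = 0.83068.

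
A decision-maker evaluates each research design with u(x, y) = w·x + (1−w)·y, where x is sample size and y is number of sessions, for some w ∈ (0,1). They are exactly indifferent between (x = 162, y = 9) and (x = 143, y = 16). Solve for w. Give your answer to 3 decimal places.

u(162,9) = u(143,16) means w·162 + (1−w)·9 = w·143 + (1−w)·16.
Collecting terms: w·19 = (1−w)·7.
So w/(1−w) = 7/19 = 0.3684, giving w = 7/(19+7) = 0.269.

w = 0.269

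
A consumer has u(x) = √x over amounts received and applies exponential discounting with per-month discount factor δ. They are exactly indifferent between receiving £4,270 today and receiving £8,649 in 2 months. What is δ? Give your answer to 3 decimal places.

Indifference means u(4270) = δ^2 · u(8649), so δ^2 = u(4270)/u(8649).
Since u(x) = √x, δ^2 = √(4270/8649) = 0.70264.
Taking the square root: δ = 0.70264^(1/2) ≈ 0.838.

δ ≈ 0.838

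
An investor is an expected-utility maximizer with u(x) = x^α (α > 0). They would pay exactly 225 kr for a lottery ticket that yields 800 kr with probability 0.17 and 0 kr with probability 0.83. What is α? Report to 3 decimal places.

Since u(0) = 0, the lottery's EU is 0.17·800^α.
Setting u(225) equal to that: 225^α = 0.17·800^α ⇒ (225/800)^α = 0.17.
α = ln(0.17) / ln(225/800) = -1.771957/-1.268511 ≈ 1.397.

α ≈ 1.397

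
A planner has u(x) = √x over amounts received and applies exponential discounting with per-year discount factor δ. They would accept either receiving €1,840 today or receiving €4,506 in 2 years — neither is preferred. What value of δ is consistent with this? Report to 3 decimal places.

The payoff in 2 years is discounted by δ^2, so u(1840) = δ^2·u(4506) and δ^2 = u(1840)/u(4506).
Since u(x) = √x, δ^2 = √(1840/4506) = 0.63902.
Hence δ = (0.63902)^(1/2) = 0.79939.

δ ≈ 0.799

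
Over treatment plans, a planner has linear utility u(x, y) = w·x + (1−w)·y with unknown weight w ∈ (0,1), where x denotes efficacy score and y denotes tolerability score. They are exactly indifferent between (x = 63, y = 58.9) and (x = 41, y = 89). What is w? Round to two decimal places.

Equating utilities: w·63 + (1−w)·58.9 = w·41 + (1−w)·89.
Collecting terms: w·22 = (1−w)·30.1.
So w/(1−w) = 30.1/22 = 1.3682, giving w = 30.1/(22+30.1) = 0.58.

w = 0.58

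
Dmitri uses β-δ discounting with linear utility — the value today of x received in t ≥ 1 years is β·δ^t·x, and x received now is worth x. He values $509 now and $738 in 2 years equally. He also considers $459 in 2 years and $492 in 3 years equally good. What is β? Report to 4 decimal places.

β ≈ 0.7924

The second indifference involves only future payoffs, so β cancels: β·δ^2·459 = β·δ^3·492, giving δ = 459/492 = 0.93293.
Substituting δ into 509 = β·δ^2·738: β = 509/(642.320) ≈ 0.7924.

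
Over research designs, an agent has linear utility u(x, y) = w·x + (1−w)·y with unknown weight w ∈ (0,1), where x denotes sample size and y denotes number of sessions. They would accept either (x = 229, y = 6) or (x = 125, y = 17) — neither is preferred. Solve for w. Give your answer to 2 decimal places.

w = 0.10

Indifference: w·229 + (1−w)·6 = w·125 + (1−w)·17.
w·(229−125) = (1−w)·(17−6), i.e. w·104 = (1−w)·11.
So w/(1−w) = 11/104 = 0.1058, giving w = 11/(104+11) = 0.10.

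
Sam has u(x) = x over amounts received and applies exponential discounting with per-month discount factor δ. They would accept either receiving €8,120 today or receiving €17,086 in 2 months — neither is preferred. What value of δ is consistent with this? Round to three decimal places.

δ ≈ 0.689

Equating discounted utilities: u(8120) = δ^2·u(17086) ⇒ δ^2 = u(8120)/u(17086).
With u(x) = x: δ^2 = 8120/17086 = 0.47524.
Taking the square root: δ = 0.47524^(1/2) ≈ 0.689.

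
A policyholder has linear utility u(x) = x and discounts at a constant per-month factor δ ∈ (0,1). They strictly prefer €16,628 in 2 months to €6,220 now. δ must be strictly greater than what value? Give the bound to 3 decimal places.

Comparing present values: 6220 < δ^2·16628.
Dividing by 16628: δ^2 > 0.37407. Both sides are positive, so the square root keeps the direction.
δ > 0.37407^(1/2) = 0.612.

δ > 0.612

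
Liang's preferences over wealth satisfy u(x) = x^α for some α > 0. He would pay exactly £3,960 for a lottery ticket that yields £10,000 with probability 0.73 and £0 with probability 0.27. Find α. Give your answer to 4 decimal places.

The lottery's expected utility is 0.73·u(10000) + 0.27·u(0) = 0.73·10000^α (since u(0) = 0 for α > 0).
Equating: 3960^α = 0.73·10000^α, i.e. 0.3960^α = 0.73.
Taking logs: α·ln(3960/10000) = ln(0.73), so α = -0.3147107 / -0.9263411 ≈ 0.3397.

α ≈ 0.3397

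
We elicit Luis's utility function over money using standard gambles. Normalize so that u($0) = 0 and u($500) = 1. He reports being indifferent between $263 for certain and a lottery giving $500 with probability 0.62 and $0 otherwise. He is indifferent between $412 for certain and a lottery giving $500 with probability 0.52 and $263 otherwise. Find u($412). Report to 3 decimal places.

From the first indifference, u($263) = 0.62·u($500) + 0.38·u($0) = 0.62·1 + 0.38·0 = 0.62.
The second indifference gives u($412) = 0.52·u($500) + 0.48·u($263) = 0.52·1.00 + 0.48·0.62 = 0.8176.

0.818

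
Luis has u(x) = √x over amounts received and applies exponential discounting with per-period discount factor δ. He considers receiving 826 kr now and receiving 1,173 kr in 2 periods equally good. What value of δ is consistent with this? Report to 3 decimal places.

δ ≈ 0.916

Indifference means u(826) = δ^2 · u(1173), so δ^2 = u(826)/u(1173).
With u(x) = √x: δ^2 = √826/√1173 = √(826/1173) = 0.83915.
Taking the square root: δ = 0.83915^(1/2) ≈ 0.916.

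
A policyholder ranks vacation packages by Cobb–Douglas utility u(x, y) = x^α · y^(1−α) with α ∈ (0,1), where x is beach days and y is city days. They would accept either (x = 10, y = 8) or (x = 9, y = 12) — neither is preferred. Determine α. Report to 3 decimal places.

α ≈ 0.794

Indifference: 10^α · 8^(1−α) = 9^α · 12^(1−α).
Taking logs: α·ln 10 + (1−α)·ln 8 = α·ln 9 + (1−α)·ln 12, i.e. α·0.105361 = (1−α)·0.405465.
Thus α·(0.510826) = 0.405465, so α = 0.405465/0.510826 ≈ 0.794.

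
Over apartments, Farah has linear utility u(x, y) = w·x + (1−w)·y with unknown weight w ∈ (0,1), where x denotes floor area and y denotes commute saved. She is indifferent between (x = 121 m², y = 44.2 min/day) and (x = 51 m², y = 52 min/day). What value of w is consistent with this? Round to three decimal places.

w = 0.100

Indifference: w·121 + (1−w)·44.2 = w·51 + (1−w)·52.
Collecting terms: w·70 = (1−w)·7.8.
So w/(1−w) = 7.8/70 = 0.1114, giving w = 7.8/(70+7.8) = 0.100.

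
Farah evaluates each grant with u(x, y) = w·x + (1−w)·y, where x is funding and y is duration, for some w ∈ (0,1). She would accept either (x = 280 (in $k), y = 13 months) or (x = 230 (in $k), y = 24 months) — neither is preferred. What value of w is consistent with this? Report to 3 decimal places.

Indifference: w·280 + (1−w)·13 = w·230 + (1−w)·24.
Rearranging, 50·w − 11·(1−w) = 0.
The marginal rate of substitution is 11/50, so w = 11/(50+11) = 0.180.

w = 0.180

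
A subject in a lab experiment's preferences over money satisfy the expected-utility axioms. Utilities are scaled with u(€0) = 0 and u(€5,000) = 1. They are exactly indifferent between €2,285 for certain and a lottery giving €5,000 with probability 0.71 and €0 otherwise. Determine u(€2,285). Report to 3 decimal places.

The indifference gives u(€2,285) = 0.71·u(€5,000) + 0.29·u(€0) = 0.71·1 + 0.29·0 = 0.71.

0.710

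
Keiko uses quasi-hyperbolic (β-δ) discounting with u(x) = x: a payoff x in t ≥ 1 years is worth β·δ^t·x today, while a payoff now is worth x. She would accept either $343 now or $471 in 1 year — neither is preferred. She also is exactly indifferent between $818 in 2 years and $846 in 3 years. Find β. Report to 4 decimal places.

Both payoffs in the second observation are in the future, so β drops out: δ^2·818 = δ^3·846 ⇒ δ = 818/846 = 0.96690.
Substituting δ into 343 = β·δ·471: β = 343/(455.411) ≈ 0.7532.

β ≈ 0.7532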